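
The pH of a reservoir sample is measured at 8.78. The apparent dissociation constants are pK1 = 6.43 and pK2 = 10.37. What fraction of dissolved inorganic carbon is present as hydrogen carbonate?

α₁ = 1 / (1 + [H⁺]/K1 + K2/[H⁺]) = 1 / (1 + 10^-2.35 + 10^-1.59)
   = 1 / (1 + 0.0044668 + 0.025704) = 1/1.0302 = 0.9707

α₁ = 0.971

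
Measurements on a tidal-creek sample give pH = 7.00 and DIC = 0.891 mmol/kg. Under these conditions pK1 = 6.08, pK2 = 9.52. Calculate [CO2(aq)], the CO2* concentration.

α₀ = 1 / (1 + K1/[H⁺] + K1K2/[H⁺]²) = 1 / (1 + 10^+0.92 + 10^-1.60)
   = 1 / (1 + 8.3176 + 0.025119) = 1/9.3428 = 0.1070
[CO2*] = α₀ × DIC = 0.1070 × 0.891 = 0.0954 mmol/kg

[CO2*] = 0.0954 mmol/kg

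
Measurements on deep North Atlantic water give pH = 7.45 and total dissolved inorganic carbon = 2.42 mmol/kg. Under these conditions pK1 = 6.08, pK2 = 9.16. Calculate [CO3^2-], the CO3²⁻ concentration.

[CO3²⁻] = 0.0444 mmol/kg

α₂ = 1 / (1 + [H⁺]/K2 + [H⁺]²/(K1K2)) = 1 / (1 + 10^+1.71 + 10^+0.34)
   = 1 / (1 + 51.286 + 2.1878) = 1/54.474 = 0.01836
[CO3²⁻] = α₂ × DIC = 0.01836 × 2.42 = 0.0444 mmol/kg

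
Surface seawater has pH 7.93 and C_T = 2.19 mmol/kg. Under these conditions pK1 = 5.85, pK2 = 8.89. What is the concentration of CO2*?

[CO2*] = 16.3 μmol/kg

α₀ = 1 / (1 + K1/[H⁺] + K1K2/[H⁺]²) = 1 / (1 + 10^+2.08 + 10^+1.12)
   = 1 / (1 + 120.23 + 13.183) = 1/134.41 = 0.007440
[CO2*] = α₀ × DIC = 0.007440 × 2.19 = 0.0163 mmol/kg = 16.3 μmol/kg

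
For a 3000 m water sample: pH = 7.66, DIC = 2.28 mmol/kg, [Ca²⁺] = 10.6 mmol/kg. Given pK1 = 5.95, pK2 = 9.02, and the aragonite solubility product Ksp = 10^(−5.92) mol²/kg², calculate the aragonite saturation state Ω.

α₂ = 1 / (1 + [H⁺]/K2 + [H⁺]²/(K1K2)) = 1 / (1 + 10^+1.36 + 10^-0.35)
   = 1 / (1 + 22.909 + 0.44668) = 1/24.355 = 0.04106
[CO3²⁻] = α₂ × DIC = 0.04106 × 2.28 = 0.09361 mmol/kg
Ksp = 10^(−5.92) = 1.202×10^-6
Ω = [Ca²⁺][CO3²⁻]/Ksp = (10.6×10^-3)(9.361×10^-5) / 1.202×10^-6 = 0.825

Ω = 0.825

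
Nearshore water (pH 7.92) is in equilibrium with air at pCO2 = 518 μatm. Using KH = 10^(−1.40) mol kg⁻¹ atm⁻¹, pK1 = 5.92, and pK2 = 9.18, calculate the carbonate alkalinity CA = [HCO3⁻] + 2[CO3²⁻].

[CO2*] = KH · pCO2 = 10^(−1.40) × 518×10^-6 = 2.062×10^-5 mol/kg
α₀ = 1/(1 + K1/[H⁺] + K1K2/[H⁺]²) = 1/(1 + 10^+2.00 + 10^+0.74) = 0.009390
DIC = [CO2*]/α₀ = 2.062×10^-5 / 0.009390 = 2.196 mmol/kg
CA = (α₁ + 2α₂)·DIC = (0.9390 + 2×0.05160) × 2.196 = 2.29 mmol/kg

CA = 2.29 mmol/kg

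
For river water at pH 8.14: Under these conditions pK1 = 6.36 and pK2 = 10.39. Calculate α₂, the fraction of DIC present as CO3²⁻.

α₂ = 0.00550

α₂ = 1 / (1 + [H⁺]/K2 + [H⁺]²/(K1K2)) = 1 / (1 + 10^+2.25 + 10^+0.47)
   = 1 / (1 + 177.83 + 2.9512) = 1/181.78 = 0.005501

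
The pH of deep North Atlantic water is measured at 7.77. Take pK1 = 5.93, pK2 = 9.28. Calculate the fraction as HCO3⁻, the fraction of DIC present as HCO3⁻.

α₁ = 1 / (1 + [H⁺]/K1 + K2/[H⁺]) = 1 / (1 + 10^-1.84 + 10^-1.51)
   = 1 / (1 + 0.014454 + 0.030903) = 1/1.0454 = 0.9566

α₁ = 0.957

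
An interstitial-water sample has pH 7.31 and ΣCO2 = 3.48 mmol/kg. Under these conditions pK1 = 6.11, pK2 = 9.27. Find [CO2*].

α₀ = 1 / (1 + K1/[H⁺] + K1K2/[H⁺]²) = 1 / (1 + 10^+1.20 + 10^-0.76)
   = 1 / (1 + 15.849 + 0.17378) = 1/17.023 = 0.05875
[CO2*] = α₀ × DIC = 0.05875 × 3.48 = 0.204 mmol/kg

[CO2*] = 0.204 mmol/kg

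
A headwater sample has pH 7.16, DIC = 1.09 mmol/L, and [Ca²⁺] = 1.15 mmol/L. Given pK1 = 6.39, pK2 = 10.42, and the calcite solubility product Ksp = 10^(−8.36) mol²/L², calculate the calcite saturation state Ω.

Ω = 0.135

α₂ = 1 / (1 + [H⁺]/K2 + [H⁺]²/(K1K2)) = 1 / (1 + 10^+3.26 + 10^+2.49)
   = 1 / (1 + 1819.7 + 309.03) = 1/2129.7 = 0.0004695
[CO3²⁻] = α₂ × DIC = 0.0004695 × 1.09 = 0.0005118 mmol/L = 0.5118 μmol/L
Ksp = 10^(−8.36) = 4.365×10^-9
Ω = [Ca²⁺][CO3²⁻]/Ksp = (1.15×10^-3)(5.118×10^-7) / 4.365×10^-9 = 0.135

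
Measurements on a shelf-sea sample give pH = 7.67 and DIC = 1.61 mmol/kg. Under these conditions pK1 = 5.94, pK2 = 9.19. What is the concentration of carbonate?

[CO3²⁻] = 0.0464 mmol/kg

α₂ = 1 / (1 + [H⁺]/K2 + [H⁺]²/(K1K2)) = 1 / (1 + 10^+1.52 + 10^-0.21)
   = 1 / (1 + 33.113 + 0.61660) = 1/34.730 = 0.02879
[CO3²⁻] = α₂ × DIC = 0.02879 × 1.61 = 0.0464 mmol/kg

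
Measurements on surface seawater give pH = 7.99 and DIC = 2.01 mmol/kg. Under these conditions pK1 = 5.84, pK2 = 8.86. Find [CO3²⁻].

[CO3²⁻] = 0.237 mmol/kg

α₂ = 1 / (1 + [H⁺]/K2 + [H⁺]²/(K1K2)) = 1 / (1 + 10^+0.87 + 10^-1.28)
   = 1 / (1 + 7.4131 + 0.052481) = 1/8.4656 = 0.1181
[CO3²⁻] = α₂ × DIC = 0.1181 × 2.01 = 0.237 mmol/kg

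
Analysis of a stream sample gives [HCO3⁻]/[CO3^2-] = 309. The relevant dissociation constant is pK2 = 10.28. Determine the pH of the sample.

From K2 = [H⁺][CO3^2-]/[HCO3⁻]:  pH = pK2 − log₁₀([HCO3⁻]/[CO3^2-])
log₁₀(309) = +2.490
pH = 10.28 − (+2.490) = 7.79

pH = 7.79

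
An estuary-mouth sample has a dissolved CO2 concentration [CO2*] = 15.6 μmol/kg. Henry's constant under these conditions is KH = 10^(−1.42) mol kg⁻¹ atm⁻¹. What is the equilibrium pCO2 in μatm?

pCO2 = 410 μatm

KH = 10^(−1.42) = 3.802×10^-2 mol kg⁻¹ atm⁻¹
pCO2 = [CO2*]/KH = 15.6×10^-6 / 3.802×10^-2 = 4.10×10^-4 atm = 410 μatm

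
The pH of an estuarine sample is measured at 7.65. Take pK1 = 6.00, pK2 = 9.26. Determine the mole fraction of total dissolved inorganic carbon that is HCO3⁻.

α₁ = 1 / (1 + [H⁺]/K1 + K2/[H⁺]) = 1 / (1 + 10^-1.65 + 10^-1.61)
   = 1 / (1 + 0.022387 + 0.024547) = 1/1.0469 = 0.9552

α₁ = 0.955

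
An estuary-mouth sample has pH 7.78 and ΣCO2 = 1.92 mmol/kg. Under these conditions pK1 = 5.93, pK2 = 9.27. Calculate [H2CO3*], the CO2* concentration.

[CO2*] = 0.0259 mmol/kg

α₀ = 1 / (1 + K1/[H⁺] + K1K2/[H⁺]²) = 1 / (1 + 10^+1.85 + 10^+0.36)
   = 1 / (1 + 70.795 + 2.2909) = 1/74.085 = 0.01350
[CO2*] = α₀ × DIC = 0.01350 × 1.92 = 0.0259 mmol/kg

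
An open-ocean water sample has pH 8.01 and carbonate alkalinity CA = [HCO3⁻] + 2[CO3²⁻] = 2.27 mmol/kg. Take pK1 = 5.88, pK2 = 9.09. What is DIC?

CA = [HCO3⁻] + 2[CO3²⁻] = (α₁ + 2α₂)·DIC
At pH 8.01: [H⁺]/K1 = 10^-2.13 = 0.0074131, K2/[H⁺] = 10^-1.08 = 0.083176
α₁ = 1/(1 + 0.0074131 + 0.083176) = 1/1.0906 = 0.9169; α₂ = α₁·K2/[H⁺] = 0.07627
α₁ + 2α₂ = 1.0695
DIC = CA / (α₁ + 2α₂) = 2.27 / 1.0695 = 2.12 mmol/kg

DIC = 2.12 mmol/kg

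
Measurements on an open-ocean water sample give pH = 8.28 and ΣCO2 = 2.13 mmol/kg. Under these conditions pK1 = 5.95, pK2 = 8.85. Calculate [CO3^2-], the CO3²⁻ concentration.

[CO3²⁻] = 0.450 mmol/kg

α₂ = 1 / (1 + [H⁺]/K2 + [H⁺]²/(K1K2)) = 1 / (1 + 10^+0.57 + 10^-1.76)
   = 1 / (1 + 3.7154 + 0.017378) = 1/4.7327 = 0.2113
[CO3²⁻] = α₂ × DIC = 0.2113 × 2.13 = 0.450 mmol/kg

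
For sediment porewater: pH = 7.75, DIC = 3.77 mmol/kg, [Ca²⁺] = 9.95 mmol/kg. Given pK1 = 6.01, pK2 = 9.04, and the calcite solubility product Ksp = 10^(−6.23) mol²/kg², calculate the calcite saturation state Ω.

α₂ = 1 / (1 + [H⁺]/K2 + [H⁺]²/(K1K2)) = 1 / (1 + 10^+1.29 + 10^-0.45)
   = 1 / (1 + 19.498 + 0.35481) = 1/20.853 = 0.04795
[CO3²⁻] = α₂ × DIC = 0.04795 × 3.77 = 0.1808 mmol/kg
Ksp = 10^(−6.23) = 5.888×10^-7
Ω = [Ca²⁺][CO3²⁻]/Ksp = (9.95×10^-3)(1.808×10^-4) / 5.888×10^-7 = 3.05

Ω = 3.05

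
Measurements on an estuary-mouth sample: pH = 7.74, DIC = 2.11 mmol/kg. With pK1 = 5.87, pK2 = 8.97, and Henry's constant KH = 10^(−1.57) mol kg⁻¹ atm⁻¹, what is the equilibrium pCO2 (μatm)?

α₀ = 1 / (1 + K1/[H⁺] + K1K2/[H⁺]²) = 1 / (1 + 10^+1.87 + 10^+0.64)
   = 1 / (1 + 74.131 + 4.3652) = 1/79.496 = 0.01258
[CO2*] = α₀ × DIC = 0.01258 × 2.11 = 0.02654 mmol/kg
pCO2 = [CO2*]/KH = 2.654×10^-5 / 2.692×10^-2 = 986 μatm

pCO2 = 986 μatm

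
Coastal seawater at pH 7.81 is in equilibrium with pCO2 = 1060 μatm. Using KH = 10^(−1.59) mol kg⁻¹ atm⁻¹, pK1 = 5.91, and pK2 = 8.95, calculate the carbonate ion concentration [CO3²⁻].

[CO2*] = KH · pCO2 = 10^(−1.59) × 1060×10^-6 = 2.725×10^-5 mol/kg
α₀ = 1/(1 + K1/[H⁺] + K1K2/[H⁺]²) = 1/(1 + 10^+1.90 + 10^+0.76) = 0.01160
DIC = [CO2*]/α₀ = 2.725×10^-5 / 0.01160 = 2.348 mmol/kg
[CO3²⁻] = α₂·DIC; α₂ = 0.06677, so [CO3²⁻] = 0.06677 × 2.348 = 0.157 mmol/kg

[CO3²⁻] = 0.157 mmol/kg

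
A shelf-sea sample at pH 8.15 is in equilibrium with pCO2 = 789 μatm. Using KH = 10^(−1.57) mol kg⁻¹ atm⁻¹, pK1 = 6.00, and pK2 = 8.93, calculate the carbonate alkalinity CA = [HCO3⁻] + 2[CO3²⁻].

[CO2*] = KH · pCO2 = 10^(−1.57) × 789×10^-6 = 2.124×10^-5 mol/kg
α₀ = 1/(1 + K1/[H⁺] + K1K2/[H⁺]²) = 1/(1 + 10^+2.15 + 10^+1.37) = 0.006035
DIC = [CO2*]/α₀ = 2.124×10^-5 / 0.006035 = 3.519 mmol/kg
CA = (α₁ + 2α₂)·DIC = (0.8525 + 2×0.1415) × 3.519 = 4.00 mmol/kg

CA = 4.00 mmol/kg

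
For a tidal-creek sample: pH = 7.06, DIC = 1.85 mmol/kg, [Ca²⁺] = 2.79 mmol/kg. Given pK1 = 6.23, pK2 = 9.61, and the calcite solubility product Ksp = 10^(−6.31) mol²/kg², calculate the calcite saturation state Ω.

Ω = 0.0258

α₂ = 1 / (1 + [H⁺]/K2 + [H⁺]²/(K1K2)) = 1 / (1 + 10^+2.55 + 10^+1.72)
   = 1 / (1 + 354.81 + 52.481) = 1/408.29 = 0.002449
[CO3²⁻] = α₂ × DIC = 0.002449 × 1.85 = 0.004531 mmol/kg = 4.531 μmol/kg
Ksp = 10^(−6.31) = 4.898×10^-7
Ω = [Ca²⁺][CO3²⁻]/Ksp = (2.79×10^-3)(4.531×10^-6) / 4.898×10^-7 = 0.0258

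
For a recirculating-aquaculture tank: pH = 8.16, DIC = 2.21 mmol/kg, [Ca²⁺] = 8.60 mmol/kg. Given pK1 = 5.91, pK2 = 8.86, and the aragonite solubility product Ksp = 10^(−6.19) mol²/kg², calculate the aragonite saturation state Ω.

α₂ = 1 / (1 + [H⁺]/K2 + [H⁺]²/(K1K2)) = 1 / (1 + 10^+0.70 + 10^-1.55)
   = 1 / (1 + 5.0119 + 0.028184) = 1/6.0401 = 0.1656
[CO3²⁻] = α₂ × DIC = 0.1656 × 2.21 = 0.3659 mmol/kg
Ksp = 10^(−6.19) = 6.457×10^-7
Ω = [Ca²⁺][CO3²⁻]/Ksp = (8.60×10^-3)(3.659×10^-4) / 6.457×10^-7 = 4.87

Ω = 4.87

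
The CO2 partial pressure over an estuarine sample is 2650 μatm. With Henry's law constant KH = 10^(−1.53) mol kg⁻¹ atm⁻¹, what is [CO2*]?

KH = 10^(−1.53) = 2.951×10^-2 mol kg⁻¹ atm⁻¹
[CO2*] = KH · pCO2 = 2.951×10^-2 × 2650×10^-6 atm = 7.82×10^-5 mol/kg

[CO2*] = 78.2 μmol/kg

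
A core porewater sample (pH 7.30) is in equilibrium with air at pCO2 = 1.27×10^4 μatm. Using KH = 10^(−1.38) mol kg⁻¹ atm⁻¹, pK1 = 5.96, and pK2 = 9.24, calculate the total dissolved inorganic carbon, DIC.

DIC = 12.2 mmol/kg

[CO2*] = KH · pCO2 = 10^(−1.38) × 1.27×10^4×10^-6 = 5.294×10^-4 mol/kg
α₀ = 1/(1 + K1/[H⁺] + K1K2/[H⁺]²) = 1/(1 + 10^+1.34 + 10^-0.60) = 0.04324
DIC = [CO2*]/α₀ = 5.294×10^-4 / 0.04324 = 12.2 mmol/kg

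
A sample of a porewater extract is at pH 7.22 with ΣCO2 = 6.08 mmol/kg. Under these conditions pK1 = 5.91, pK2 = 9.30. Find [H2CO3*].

α₀ = 1 / (1 + K1/[H⁺] + K1K2/[H⁺]²) = 1 / (1 + 10^+1.31 + 10^-0.77)
   = 1 / (1 + 20.417 + 0.16982) = 1/21.587 = 0.04632
[CO2*] = α₀ × DIC = 0.04632 × 6.08 = 0.282 mmol/kg

[CO2*] = 0.282 mmol/kg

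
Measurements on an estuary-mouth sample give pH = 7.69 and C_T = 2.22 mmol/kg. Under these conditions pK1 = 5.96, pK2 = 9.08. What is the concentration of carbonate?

[CO3²⁻] = 0.0854 mmol/kg

α₂ = 1 / (1 + [H⁺]/K2 + [H⁺]²/(K1K2)) = 1 / (1 + 10^+1.39 + 10^-0.34)
   = 1 / (1 + 24.547 + 0.45709) = 1/26.004 = 0.03846
[CO3²⁻] = α₂ × DIC = 0.03846 × 2.22 = 0.0854 mmol/kg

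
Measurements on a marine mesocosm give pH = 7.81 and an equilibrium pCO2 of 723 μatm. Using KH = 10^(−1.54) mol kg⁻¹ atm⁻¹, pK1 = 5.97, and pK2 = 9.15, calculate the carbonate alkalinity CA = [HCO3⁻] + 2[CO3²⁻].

[CO2*] = KH · pCO2 = 10^(−1.54) × 723×10^-6 = 2.085×10^-5 mol/kg
α₀ = 1/(1 + K1/[H⁺] + K1K2/[H⁺]²) = 1/(1 + 10^+1.84 + 10^+0.50) = 0.01363
DIC = [CO2*]/α₀ = 2.085×10^-5 / 0.01363 = 1.529 mmol/kg
CA = (α₁ + 2α₂)·DIC = (0.9433 + 2×0.04311) × 1.529 = 1.57 mmol/kg

CA = 1.57 mmol/kg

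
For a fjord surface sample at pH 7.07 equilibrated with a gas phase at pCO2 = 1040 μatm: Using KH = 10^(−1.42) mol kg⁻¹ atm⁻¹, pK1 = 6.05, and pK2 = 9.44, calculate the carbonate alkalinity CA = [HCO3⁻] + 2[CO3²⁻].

[CO2*] = KH · pCO2 = 10^(−1.42) × 1040×10^-6 = 3.954×10^-5 mol/kg
α₀ = 1/(1 + K1/[H⁺] + K1K2/[H⁺]²) = 1/(1 + 10^+1.02 + 10^-1.35) = 0.08684
DIC = [CO2*]/α₀ = 3.954×10^-5 / 0.08684 = 0.4553 mmol/kg
CA = (α₁ + 2α₂)·DIC = (0.9093 + 2×0.003879) × 0.4553 = 0.418 mmol/kg

CA = 0.418 mmol/kg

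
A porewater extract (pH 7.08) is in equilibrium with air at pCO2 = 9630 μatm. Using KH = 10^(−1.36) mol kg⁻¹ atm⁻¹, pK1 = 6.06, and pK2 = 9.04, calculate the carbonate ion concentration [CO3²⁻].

[CO3²⁻] = 0.0483 mmol/kg

[CO2*] = KH · pCO2 = 10^(−1.36) × 9630×10^-6 = 4.204×10^-4 mol/kg
α₀ = 1/(1 + K1/[H⁺] + K1K2/[H⁺]²) = 1/(1 + 10^+1.02 + 10^-0.94) = 0.08631
DIC = [CO2*]/α₀ = 4.204×10^-4 / 0.08631 = 4.870 mmol/kg
[CO3²⁻] = α₂·DIC; α₂ = 0.009910, so [CO3²⁻] = 0.009910 × 4.870 = 0.0483 mmol/kg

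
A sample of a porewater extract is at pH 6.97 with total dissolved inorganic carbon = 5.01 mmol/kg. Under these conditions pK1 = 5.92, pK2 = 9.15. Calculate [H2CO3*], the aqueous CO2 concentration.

[CO2*] = 0.408 mmol/kg

α₀ = 1 / (1 + K1/[H⁺] + K1K2/[H⁺]²) = 1 / (1 + 10^+1.05 + 10^-1.13)
   = 1 / (1 + 11.220 + 0.074131) = 1/12.294 = 0.08134
[CO2*] = α₀ × DIC = 0.08134 × 5.01 = 0.408 mmol/kg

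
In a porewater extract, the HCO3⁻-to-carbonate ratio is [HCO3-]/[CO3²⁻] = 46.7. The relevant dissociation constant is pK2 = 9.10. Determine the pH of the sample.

pH = 7.43

From K2 = [H⁺][CO3²⁻]/[HCO3-]:  pH = pK2 − log₁₀([HCO3-]/[CO3²⁻])
log₁₀(46.7) = +1.669
pH = 9.10 − (+1.669) = 7.43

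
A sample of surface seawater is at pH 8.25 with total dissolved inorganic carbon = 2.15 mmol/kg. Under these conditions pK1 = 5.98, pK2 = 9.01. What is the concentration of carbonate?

[CO3²⁻] = 0.317 mmol/kg

α₂ = 1 / (1 + [H⁺]/K2 + [H⁺]²/(K1K2)) = 1 / (1 + 10^+0.76 + 10^-1.51)
   = 1 / (1 + 5.7544 + 0.030903) = 1/6.7853 = 0.1474
[CO3²⁻] = α₂ × DIC = 0.1474 × 2.15 = 0.317 mmol/kg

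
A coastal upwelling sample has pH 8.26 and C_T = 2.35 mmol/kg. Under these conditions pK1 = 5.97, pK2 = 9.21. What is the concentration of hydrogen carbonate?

α₁ = 1 / (1 + [H⁺]/K1 + K2/[H⁺]) = 1 / (1 + 10^-2.29 + 10^-0.95)
   = 1 / (1 + 0.0051286 + 0.11220) = 1/1.1173 = 0.8950
[HCO3⁻] = α₁ × DIC = 0.8950 × 2.35 = 2.10 mmol/kg

[HCO3⁻] = 2.10 mmol/kg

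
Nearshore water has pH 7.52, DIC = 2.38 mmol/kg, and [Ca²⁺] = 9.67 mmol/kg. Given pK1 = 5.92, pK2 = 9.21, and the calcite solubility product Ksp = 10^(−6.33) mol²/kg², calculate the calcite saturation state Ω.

α₂ = 1 / (1 + [H⁺]/K2 + [H⁺]²/(K1K2)) = 1 / (1 + 10^+1.69 + 10^+0.09)
   = 1 / (1 + 48.978 + 1.2303) = 1/51.208 = 0.01953
[CO3²⁻] = α₂ × DIC = 0.01953 × 2.38 = 0.04648 mmol/kg
Ksp = 10^(−6.33) = 4.677×10^-7
Ω = [Ca²⁺][CO3²⁻]/Ksp = (9.67×10^-3)(4.648×10^-5) / 4.677×10^-7 = 0.961

Ω = 0.961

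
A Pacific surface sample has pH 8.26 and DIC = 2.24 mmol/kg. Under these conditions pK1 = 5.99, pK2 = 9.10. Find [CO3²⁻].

[CO3²⁻] = 0.282 mmol/kg

α₂ = 1 / (1 + [H⁺]/K2 + [H⁺]²/(K1K2)) = 1 / (1 + 10^+0.84 + 10^-1.43)
   = 1 / (1 + 6.9183 + 0.037154) = 1/7.9555 = 0.1257
[CO3²⁻] = α₂ × DIC = 0.1257 × 2.24 = 0.282 mmol/kg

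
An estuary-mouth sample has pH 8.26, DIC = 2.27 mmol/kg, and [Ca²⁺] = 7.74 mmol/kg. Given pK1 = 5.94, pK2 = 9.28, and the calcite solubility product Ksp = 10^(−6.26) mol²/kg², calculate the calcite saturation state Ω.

Ω = 2.77

α₂ = 1 / (1 + [H⁺]/K2 + [H⁺]²/(K1K2)) = 1 / (1 + 10^+1.02 + 10^-1.30)
   = 1 / (1 + 10.471 + 0.050119) = 1/11.521 = 0.08679
[CO3²⁻] = α₂ × DIC = 0.08679 × 2.27 = 0.1970 mmol/kg
Ksp = 10^(−6.26) = 5.495×10^-7
Ω = [Ca²⁺][CO3²⁻]/Ksp = (7.74×10^-3)(1.970×10^-4) / 5.495×10^-7 = 2.77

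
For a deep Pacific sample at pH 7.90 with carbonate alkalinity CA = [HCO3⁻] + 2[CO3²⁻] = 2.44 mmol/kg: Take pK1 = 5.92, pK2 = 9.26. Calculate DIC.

CA = [HCO3⁻] + 2[CO3²⁻] = (α₁ + 2α₂)·DIC
At pH 7.90: [H⁺]/K1 = 10^-1.98 = 0.010471, K2/[H⁺] = 10^-1.36 = 0.043652
α₁ = 1/(1 + 0.010471 + 0.043652) = 1/1.0541 = 0.9487; α₂ = α₁·K2/[H⁺] = 0.04141
α₁ + 2α₂ = 1.0315
DIC = CA / (α₁ + 2α₂) = 2.44 / 1.0315 = 2.37 mmol/kg

DIC = 2.37 mmol/kg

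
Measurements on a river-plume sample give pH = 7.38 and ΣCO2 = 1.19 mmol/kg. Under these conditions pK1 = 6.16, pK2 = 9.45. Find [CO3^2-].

α₂ = 1 / (1 + [H⁺]/K2 + [H⁺]²/(K1K2)) = 1 / (1 + 10^+2.07 + 10^+0.85)
   = 1 / (1 + 117.49 + 7.0795) = 1/125.57 = 0.007964
[CO3²⁻] = α₂ × DIC = 0.007964 × 1.19 = 0.00948 mmol/kg = 9.48 μmol/kg

[CO3²⁻] = 9.48 μmol/kg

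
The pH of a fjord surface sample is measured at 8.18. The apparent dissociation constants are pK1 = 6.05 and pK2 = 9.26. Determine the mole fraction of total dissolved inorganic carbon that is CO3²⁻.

α₂ = 0.0763

α₂ = 1 / (1 + [H⁺]/K2 + [H⁺]²/(K1K2)) = 1 / (1 + 10^+1.08 + 10^-1.05)
   = 1 / (1 + 12.023 + 0.089125) = 1/13.112 = 0.07627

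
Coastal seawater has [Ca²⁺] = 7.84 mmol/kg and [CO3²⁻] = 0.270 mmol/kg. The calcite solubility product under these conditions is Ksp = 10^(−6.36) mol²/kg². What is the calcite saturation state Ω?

Ksp = 10^(−6.36) = 4.365×10^-7
Ω = [Ca²⁺][CO3²⁻]/Ksp = (7.84×10^-3)(0.270×10^-3) / 4.365×10^-7 = 4.85

Ω = 4.85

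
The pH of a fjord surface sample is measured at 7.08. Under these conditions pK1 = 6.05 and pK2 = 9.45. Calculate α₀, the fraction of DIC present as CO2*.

α₀ = 0.0850

α₀ = 1 / (1 + K1/[H⁺] + K1K2/[H⁺]²) = 1 / (1 + 10^+1.03 + 10^-1.34)
   = 1 / (1 + 10.715 + 0.045709) = 1/11.761 = 0.08503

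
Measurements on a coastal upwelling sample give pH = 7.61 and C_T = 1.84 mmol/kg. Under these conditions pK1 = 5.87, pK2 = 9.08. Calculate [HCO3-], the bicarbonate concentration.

[HCO3⁻] = 1.75 mmol/kg

α₁ = 1 / (1 + [H⁺]/K1 + K2/[H⁺]) = 1 / (1 + 10^-1.74 + 10^-1.47)
   = 1 / (1 + 0.018197 + 0.033884) = 1/1.0521 = 0.9505
[HCO3⁻] = α₁ × DIC = 0.9505 × 1.84 = 1.75 mmol/kg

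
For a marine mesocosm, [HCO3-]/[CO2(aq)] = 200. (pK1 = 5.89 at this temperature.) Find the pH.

pH = 8.19

From K1 = [H⁺][HCO3-]/[CO2(aq)]:  pH = pK1 + log₁₀([HCO3-]/[CO2(aq)])
log₁₀(200) = +2.301
pH = 5.89 + (+2.301) = 8.19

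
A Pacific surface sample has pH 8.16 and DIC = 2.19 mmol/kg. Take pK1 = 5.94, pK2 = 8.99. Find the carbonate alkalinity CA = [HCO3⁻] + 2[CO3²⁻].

CA = 2.46 mmol/kg

CA = [HCO3⁻] + 2[CO3²⁻] = (α₁ + 2α₂)·DIC
At pH 8.16: [H⁺]/K1 = 10^-2.22 = 0.0060256, K2/[H⁺] = 10^-0.83 = 0.14791
α₁ = 1/(1 + 0.0060256 + 0.14791) = 1/1.1539 = 0.8666; α₂ = α₁·K2/[H⁺] = 0.1282
α₁ + 2α₂ = 1.1230
CA = 1.1230 × 2.19 = 2.46 mmol/kg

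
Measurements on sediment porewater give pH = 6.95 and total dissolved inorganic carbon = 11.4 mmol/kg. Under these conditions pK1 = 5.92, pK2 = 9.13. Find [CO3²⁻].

[CO3²⁻] = 0.0685 mmol/kg

α₂ = 1 / (1 + [H⁺]/K2 + [H⁺]²/(K1K2)) = 1 / (1 + 10^+2.18 + 10^+1.15)
   = 1 / (1 + 151.36 + 14.125) = 1/166.48 = 0.006007
[CO3²⁻] = α₂ × DIC = 0.006007 × 11.4 = 0.0685 mmol/kg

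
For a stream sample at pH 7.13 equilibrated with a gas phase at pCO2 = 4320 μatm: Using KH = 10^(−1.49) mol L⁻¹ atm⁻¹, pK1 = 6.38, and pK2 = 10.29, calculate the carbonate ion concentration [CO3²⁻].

[CO2*] = KH · pCO2 = 10^(−1.49) × 4320×10^-6 = 1.398×10^-4 mol/L
α₀ = 1/(1 + K1/[H⁺] + K1K2/[H⁺]²) = 1/(1 + 10^+0.75 + 10^-2.41) = 0.1509
DIC = [CO2*]/α₀ = 1.398×10^-4 / 0.1509 = 0.9264 mmol/L
[CO3²⁻] = α₂·DIC; α₂ = 0.0005870, so [CO3²⁻] = 0.0005870 × 0.9264 = 0.000544 mmol/L = 0.544 μmol/L

[CO3²⁻] = 0.544 μmol/L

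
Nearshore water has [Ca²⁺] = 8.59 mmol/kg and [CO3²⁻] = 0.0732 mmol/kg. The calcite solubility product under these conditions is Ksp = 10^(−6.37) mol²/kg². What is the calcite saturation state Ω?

Ω = 1.47

Ksp = 10^(−6.37) = 4.266×10^-7
Ω = [Ca²⁺][CO3²⁻]/Ksp = (8.59×10^-3)(0.0732×10^-3) / 4.266×10^-7 = 1.47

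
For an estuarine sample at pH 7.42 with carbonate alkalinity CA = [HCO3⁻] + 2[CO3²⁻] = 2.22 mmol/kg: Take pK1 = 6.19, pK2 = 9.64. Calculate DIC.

DIC = 2.34 mmol/kg

CA = [HCO3⁻] + 2[CO3²⁻] = (α₁ + 2α₂)·DIC
At pH 7.42: [H⁺]/K1 = 10^-1.23 = 0.058884, K2/[H⁺] = 10^-2.22 = 0.0060256
α₁ = 1/(1 + 0.058884 + 0.0060256) = 1/1.0649 = 0.9390; α₂ = α₁·K2/[H⁺] = 0.005658
α₁ + 2α₂ = 0.9504
DIC = CA / (α₁ + 2α₂) = 2.22 / 0.9504 = 2.34 mmol/kg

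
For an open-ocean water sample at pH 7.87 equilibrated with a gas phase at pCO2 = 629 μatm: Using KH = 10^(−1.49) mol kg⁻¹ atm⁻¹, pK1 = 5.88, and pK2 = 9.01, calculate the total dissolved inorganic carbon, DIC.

DIC = 2.15 mmol/kg

[CO2*] = KH · pCO2 = 10^(−1.49) × 629×10^-6 = 2.035×10^-5 mol/kg
α₀ = 1/(1 + K1/[H⁺] + K1K2/[H⁺]²) = 1/(1 + 10^+1.99 + 10^+0.85) = 0.009452
DIC = [CO2*]/α₀ = 2.035×10^-5 / 0.009452 = 2.15 mmol/kg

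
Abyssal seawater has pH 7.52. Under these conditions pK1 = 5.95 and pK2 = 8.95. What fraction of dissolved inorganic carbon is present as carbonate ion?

α₂ = 1 / (1 + [H⁺]/K2 + [H⁺]²/(K1K2)) = 1 / (1 + 10^+1.43 + 10^-0.14)
   = 1 / (1 + 26.915 + 0.72444) = 1/28.640 = 0.03492

α₂ = 0.0349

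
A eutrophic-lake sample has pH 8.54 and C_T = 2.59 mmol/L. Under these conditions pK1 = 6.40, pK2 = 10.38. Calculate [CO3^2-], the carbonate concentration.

α₂ = 1 / (1 + [H⁺]/K2 + [H⁺]²/(K1K2)) = 1 / (1 + 10^+1.84 + 10^-0.30)
   = 1 / (1 + 69.183 + 0.50119) = 1/70.684 = 0.01415
[CO3²⁻] = α₂ × DIC = 0.01415 × 2.59 = 0.0366 mmol/L

[CO3²⁻] = 0.0366 mmol/L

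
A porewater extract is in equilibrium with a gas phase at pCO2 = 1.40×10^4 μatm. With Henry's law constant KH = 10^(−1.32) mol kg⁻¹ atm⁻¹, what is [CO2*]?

KH = 10^(−1.32) = 4.786×10^-2 mol kg⁻¹ atm⁻¹
[CO2*] = KH · pCO2 = 4.786×10^-2 × 1.40×10^4×10^-6 atm = 6.70×10^-4 mol/kg

[CO2*] = 670 μmol/kg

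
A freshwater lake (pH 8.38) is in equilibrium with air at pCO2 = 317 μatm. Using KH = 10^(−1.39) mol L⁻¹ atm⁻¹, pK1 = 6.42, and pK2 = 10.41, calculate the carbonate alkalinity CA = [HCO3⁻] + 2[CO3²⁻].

CA = 1.20 mmol/L

[CO2*] = KH · pCO2 = 10^(−1.39) × 317×10^-6 = 1.291×10^-5 mol/L
α₀ = 1/(1 + K1/[H⁺] + K1K2/[H⁺]²) = 1/(1 + 10^+1.96 + 10^-0.07) = 0.01075
DIC = [CO2*]/α₀ = 1.291×10^-5 / 0.01075 = 1.202 mmol/L
CA = (α₁ + 2α₂)·DIC = (0.9801 + 2×0.009147) × 1.202 = 1.20 mmol/L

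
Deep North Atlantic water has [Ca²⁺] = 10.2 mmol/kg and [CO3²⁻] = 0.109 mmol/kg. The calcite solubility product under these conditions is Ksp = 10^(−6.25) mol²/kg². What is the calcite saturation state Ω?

Ksp = 10^(−6.25) = 5.623×10^-7
Ω = [Ca²⁺][CO3²⁻]/Ksp = (10.2×10^-3)(0.109×10^-3) / 5.623×10^-7 = 1.98

Ω = 1.98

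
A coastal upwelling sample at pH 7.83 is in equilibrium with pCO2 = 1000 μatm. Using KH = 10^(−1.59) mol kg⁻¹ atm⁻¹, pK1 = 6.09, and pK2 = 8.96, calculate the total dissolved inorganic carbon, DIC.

DIC = 1.54 mmol/kg

[CO2*] = KH · pCO2 = 10^(−1.59) × 1000×10^-6 = 2.570×10^-5 mol/kg
α₀ = 1/(1 + K1/[H⁺] + K1K2/[H⁺]²) = 1/(1 + 10^+1.74 + 10^+0.61) = 0.01666
DIC = [CO2*]/α₀ = 2.570×10^-5 / 0.01666 = 1.54 mmol/kg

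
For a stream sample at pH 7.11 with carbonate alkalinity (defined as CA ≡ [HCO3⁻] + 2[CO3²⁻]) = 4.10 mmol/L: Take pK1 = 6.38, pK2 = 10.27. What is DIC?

CA = [HCO3⁻] + 2[CO3²⁻] = (α₁ + 2α₂)·DIC
At pH 7.11: [H⁺]/K1 = 10^-0.73 = 0.18621, K2/[H⁺] = 10^-3.16 = 0.00069183
α₁ = 1/(1 + 0.18621 + 0.00069183) = 1/1.1869 = 0.8425; α₂ = α₁·K2/[H⁺] = 0.0005829
α₁ + 2α₂ = 0.8437
DIC = CA / (α₁ + 2α₂) = 4.10 / 0.8437 = 4.86 mmol/L

DIC = 4.86 mmol/L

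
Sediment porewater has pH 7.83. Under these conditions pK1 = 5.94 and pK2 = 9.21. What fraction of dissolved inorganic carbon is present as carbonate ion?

α₂ = 1 / (1 + [H⁺]/K2 + [H⁺]²/(K1K2)) = 1 / (1 + 10^+1.38 + 10^-0.51)
   = 1 / (1 + 23.988 + 0.30903) = 1/25.297 = 0.03953

α₂ = 0.0395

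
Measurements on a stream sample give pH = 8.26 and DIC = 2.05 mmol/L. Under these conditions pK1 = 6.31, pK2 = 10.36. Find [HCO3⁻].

α₁ = 1 / (1 + [H⁺]/K1 + K2/[H⁺]) = 1 / (1 + 10^-1.95 + 10^-2.10)
   = 1 / (1 + 0.011220 + 0.0079433) = 1/1.0192 = 0.9812
[HCO3⁻] = α₁ × DIC = 0.9812 × 2.05 = 2.01 mmol/L

[HCO3⁻] = 2.01 mmol/L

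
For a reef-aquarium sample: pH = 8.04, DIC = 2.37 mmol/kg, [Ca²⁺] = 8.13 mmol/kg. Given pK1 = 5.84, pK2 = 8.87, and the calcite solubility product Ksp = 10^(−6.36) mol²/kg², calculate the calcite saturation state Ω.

α₂ = 1 / (1 + [H⁺]/K2 + [H⁺]²/(K1K2)) = 1 / (1 + 10^+0.83 + 10^-1.37)
   = 1 / (1 + 6.7608 + 0.042658) = 1/7.8035 = 0.1281
[CO3²⁻] = α₂ × DIC = 0.1281 × 2.37 = 0.3037 mmol/kg
Ksp = 10^(−6.36) = 4.365×10^-7
Ω = [Ca²⁺][CO3²⁻]/Ksp = (8.13×10^-3)(3.037×10^-4) / 4.365×10^-7 = 5.66

Ω = 5.66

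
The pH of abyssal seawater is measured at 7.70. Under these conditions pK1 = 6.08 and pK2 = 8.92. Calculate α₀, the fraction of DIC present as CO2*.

α₀ = 0.0221

α₀ = 1 / (1 + K1/[H⁺] + K1K2/[H⁺]²) = 1 / (1 + 10^+1.62 + 10^+0.40)
   = 1 / (1 + 41.687 + 2.5119) = 1/45.199 = 0.02212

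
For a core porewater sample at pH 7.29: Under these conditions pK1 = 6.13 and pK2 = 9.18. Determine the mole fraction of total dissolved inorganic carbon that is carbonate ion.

α₂ = 1 / (1 + [H⁺]/K2 + [H⁺]²/(K1K2)) = 1 / (1 + 10^+1.89 + 10^+0.73)
   = 1 / (1 + 77.625 + 5.3703) = 1/83.995 = 0.01191

α₂ = 0.0119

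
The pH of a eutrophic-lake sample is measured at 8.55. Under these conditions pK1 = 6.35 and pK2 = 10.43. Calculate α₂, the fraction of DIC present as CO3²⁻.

α₂ = 1 / (1 + [H⁺]/K2 + [H⁺]²/(K1K2)) = 1 / (1 + 10^+1.88 + 10^-0.32)
   = 1 / (1 + 75.858 + 0.47863) = 1/77.336 = 0.01293

α₂ = 0.0129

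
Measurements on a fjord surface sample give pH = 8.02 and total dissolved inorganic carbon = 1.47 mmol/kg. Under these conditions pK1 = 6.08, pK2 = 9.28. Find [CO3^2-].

[CO3²⁻] = 0.0758 mmol/kg

α₂ = 1 / (1 + [H⁺]/K2 + [H⁺]²/(K1K2)) = 1 / (1 + 10^+1.26 + 10^-0.68)
   = 1 / (1 + 18.197 + 0.20893) = 1/19.406 = 0.05153
[CO3²⁻] = α₂ × DIC = 0.05153 × 1.47 = 0.0758 mmol/kg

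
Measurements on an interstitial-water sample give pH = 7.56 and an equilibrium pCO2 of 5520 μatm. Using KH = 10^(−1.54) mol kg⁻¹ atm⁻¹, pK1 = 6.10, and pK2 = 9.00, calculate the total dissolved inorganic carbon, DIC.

[CO2*] = KH · pCO2 = 10^(−1.54) × 5520×10^-6 = 1.592×10^-4 mol/kg
α₀ = 1/(1 + K1/[H⁺] + K1K2/[H⁺]²) = 1/(1 + 10^+1.46 + 10^+0.02) = 0.03238
DIC = [CO2*]/α₀ = 1.592×10^-4 / 0.03238 = 4.92 mmol/kg

DIC = 4.92 mmol/kg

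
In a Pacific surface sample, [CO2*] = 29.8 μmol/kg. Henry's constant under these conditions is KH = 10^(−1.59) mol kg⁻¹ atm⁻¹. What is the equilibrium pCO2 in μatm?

pCO2 = 1160 μatm

KH = 10^(−1.59) = 2.570×10^-2 mol kg⁻¹ atm⁻¹
pCO2 = [CO2*]/KH = 29.8×10^-6 / 2.570×10^-2 = 1.16×10^-3 atm = 1160 μatm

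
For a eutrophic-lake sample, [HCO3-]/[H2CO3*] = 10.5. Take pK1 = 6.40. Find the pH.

pH = 7.42

From K1 = [H⁺][HCO3-]/[H2CO3*]:  pH = pK1 + log₁₀([HCO3-]/[H2CO3*])
log₁₀(10.5) = +1.021
pH = 6.40 + (+1.021) = 7.42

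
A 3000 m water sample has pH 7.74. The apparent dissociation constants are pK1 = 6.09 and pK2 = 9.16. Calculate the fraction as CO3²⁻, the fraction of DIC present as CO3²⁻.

α₂ = 0.0359

α₂ = 1 / (1 + [H⁺]/K2 + [H⁺]²/(K1K2)) = 1 / (1 + 10^+1.42 + 10^-0.23)
   = 1 / (1 + 26.303 + 0.58884) = 1/27.892 = 0.03585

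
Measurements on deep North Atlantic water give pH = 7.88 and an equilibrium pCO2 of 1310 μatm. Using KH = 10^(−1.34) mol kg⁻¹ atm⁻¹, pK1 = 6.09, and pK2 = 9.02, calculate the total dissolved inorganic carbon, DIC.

[CO2*] = KH · pCO2 = 10^(−1.34) × 1310×10^-6 = 5.988×10^-5 mol/kg
α₀ = 1/(1 + K1/[H⁺] + K1K2/[H⁺]²) = 1/(1 + 10^+1.79 + 10^+0.65) = 0.01490
DIC = [CO2*]/α₀ = 5.988×10^-5 / 0.01490 = 4.02 mmol/kg

DIC = 4.02 mmol/kg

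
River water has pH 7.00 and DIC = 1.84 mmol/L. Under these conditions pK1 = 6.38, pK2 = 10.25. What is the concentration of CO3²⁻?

α₂ = 1 / (1 + [H⁺]/K2 + [H⁺]²/(K1K2)) = 1 / (1 + 10^+3.25 + 10^+2.63)
   = 1 / (1 + 1778.3 + 426.58) = 1/2205.9 = 0.0004533
[CO3²⁻] = α₂ × DIC = 0.0004533 × 1.84 = 0.000834 mmol/L = 0.834 μmol/L

[CO3²⁻] = 0.834 μmol/L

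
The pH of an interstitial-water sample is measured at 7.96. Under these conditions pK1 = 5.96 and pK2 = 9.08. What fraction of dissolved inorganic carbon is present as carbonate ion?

α₂ = 1 / (1 + [H⁺]/K2 + [H⁺]²/(K1K2)) = 1 / (1 + 10^+1.12 + 10^-0.88)
   = 1 / (1 + 13.183 + 0.13183) = 1/14.314 = 0.06986

α₂ = 0.0699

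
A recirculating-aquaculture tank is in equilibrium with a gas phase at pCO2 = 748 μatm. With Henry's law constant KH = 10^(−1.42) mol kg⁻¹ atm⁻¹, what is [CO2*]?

[CO2*] = 28.4 μmol/kg

KH = 10^(−1.42) = 3.802×10^-2 mol kg⁻¹ atm⁻¹
[CO2*] = KH · pCO2 = 3.802×10^-2 × 748×10^-6 atm = 2.84×10^-5 mol/kg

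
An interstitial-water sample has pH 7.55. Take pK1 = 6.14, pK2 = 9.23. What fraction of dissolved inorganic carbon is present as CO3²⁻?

α₂ = 0.0197

α₂ = 1 / (1 + [H⁺]/K2 + [H⁺]²/(K1K2)) = 1 / (1 + 10^+1.68 + 10^+0.27)
   = 1 / (1 + 47.863 + 1.8621) = 1/50.725 = 0.01971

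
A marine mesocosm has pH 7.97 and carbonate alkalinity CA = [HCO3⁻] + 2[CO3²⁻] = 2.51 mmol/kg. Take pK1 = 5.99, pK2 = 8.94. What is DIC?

CA = [HCO3⁻] + 2[CO3²⁻] = (α₁ + 2α₂)·DIC
At pH 7.97: [H⁺]/K1 = 10^-1.98 = 0.010471, K2/[H⁺] = 10^-0.97 = 0.10715
α₁ = 1/(1 + 0.010471 + 0.10715) = 1/1.1176 = 0.8948; α₂ = α₁·K2/[H⁺] = 0.09587
α₁ + 2α₂ = 1.0865
DIC = CA / (α₁ + 2α₂) = 2.51 / 1.0865 = 2.31 mmol/kg

DIC = 2.31 mmol/kg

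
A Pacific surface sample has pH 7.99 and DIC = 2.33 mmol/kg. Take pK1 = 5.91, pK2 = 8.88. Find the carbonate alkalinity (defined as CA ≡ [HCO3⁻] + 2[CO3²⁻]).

CA = [HCO3⁻] + 2[CO3²⁻] = (α₁ + 2α₂)·DIC
At pH 7.99: [H⁺]/K1 = 10^-2.08 = 0.0083176, K2/[H⁺] = 10^-0.89 = 0.12882
α₁ = 1/(1 + 0.0083176 + 0.12882) = 1/1.1371 = 0.8794; α₂ = α₁·K2/[H⁺] = 0.1133
α₁ + 2α₂ = 1.1060
CA = 1.1060 × 2.33 = 2.58 mmol/kg

CA = 2.58 mmol/kg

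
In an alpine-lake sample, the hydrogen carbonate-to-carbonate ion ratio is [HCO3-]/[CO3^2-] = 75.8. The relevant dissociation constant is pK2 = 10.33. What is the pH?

pH = 8.45

From K2 = [H⁺][CO3^2-]/[HCO3-]:  pH = pK2 − log₁₀([HCO3-]/[CO3^2-])
log₁₀(75.8) = +1.880
pH = 10.33 − (+1.880) = 8.45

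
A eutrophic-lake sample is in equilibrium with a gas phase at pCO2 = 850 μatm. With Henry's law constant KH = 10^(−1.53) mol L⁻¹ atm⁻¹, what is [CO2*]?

KH = 10^(−1.53) = 2.951×10^-2 mol L⁻¹ atm⁻¹
[CO2*] = KH · pCO2 = 2.951×10^-2 × 850×10^-6 atm = 2.51×10^-5 mol/L

[CO2*] = 25.1 μmol/L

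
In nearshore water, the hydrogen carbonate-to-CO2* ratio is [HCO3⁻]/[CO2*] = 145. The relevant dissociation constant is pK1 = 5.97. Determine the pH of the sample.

pH = 8.13

From K1 = [H⁺][HCO3⁻]/[CO2*]:  pH = pK1 + log₁₀([HCO3⁻]/[CO2*])
log₁₀(145) = +2.161
pH = 5.97 + (+2.161) = 8.13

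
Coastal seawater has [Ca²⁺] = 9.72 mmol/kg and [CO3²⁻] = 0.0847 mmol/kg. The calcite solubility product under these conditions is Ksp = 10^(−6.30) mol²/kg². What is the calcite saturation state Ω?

Ω = 1.64

Ksp = 10^(−6.30) = 5.012×10^-7
Ω = [Ca²⁺][CO3²⁻]/Ksp = (9.72×10^-3)(0.0847×10^-3) / 5.012×10^-7 = 1.64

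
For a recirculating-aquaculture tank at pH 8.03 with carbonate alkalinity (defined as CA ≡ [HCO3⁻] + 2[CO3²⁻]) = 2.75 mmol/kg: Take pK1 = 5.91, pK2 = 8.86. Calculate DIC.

CA = [HCO3⁻] + 2[CO3²⁻] = (α₁ + 2α₂)·DIC
At pH 8.03: [H⁺]/K1 = 10^-2.12 = 0.0075858, K2/[H⁺] = 10^-0.83 = 0.14791
α₁ = 1/(1 + 0.0075858 + 0.14791) = 1/1.1555 = 0.8654; α₂ = α₁·K2/[H⁺] = 0.1280
α₁ + 2α₂ = 1.1214
DIC = CA / (α₁ + 2α₂) = 2.75 / 1.1214 = 2.45 mmol/kg

DIC = 2.45 mmol/kg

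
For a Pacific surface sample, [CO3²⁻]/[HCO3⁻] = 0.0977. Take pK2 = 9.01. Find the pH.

From K2 = [H⁺][CO3²⁻]/[HCO3⁻]:  pH = pK2 + log₁₀([CO3²⁻]/[HCO3⁻])
log₁₀(0.0977) = -1.010
pH = 9.01 + (-1.010) = 8.00

pH = 8.00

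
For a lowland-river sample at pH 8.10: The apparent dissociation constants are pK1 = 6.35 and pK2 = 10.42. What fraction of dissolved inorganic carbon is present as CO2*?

α₀ = 0.0174

α₀ = 1 / (1 + K1/[H⁺] + K1K2/[H⁺]²) = 1 / (1 + 10^+1.75 + 10^-0.57)
   = 1 / (1 + 56.234 + 0.26915) = 1/57.503 = 0.01739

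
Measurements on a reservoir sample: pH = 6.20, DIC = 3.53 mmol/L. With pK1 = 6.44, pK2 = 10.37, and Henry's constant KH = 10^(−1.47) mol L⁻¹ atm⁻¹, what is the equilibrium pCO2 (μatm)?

pCO2 = 6.61×10^4 μatm

α₀ = 1 / (1 + K1/[H⁺] + K1K2/[H⁺]²) = 1 / (1 + 10^-0.24 + 10^-4.41)
   = 1 / (1 + 0.57544 + 3.8905×10^-5) = 1/1.5755 = 0.6347
[CO2*] = α₀ × DIC = 0.6347 × 3.53 = 2.241 mmol/L
pCO2 = [CO2*]/KH = 2.241×10^-3 / 3.388×10^-2 = 6.61×10^4 μatm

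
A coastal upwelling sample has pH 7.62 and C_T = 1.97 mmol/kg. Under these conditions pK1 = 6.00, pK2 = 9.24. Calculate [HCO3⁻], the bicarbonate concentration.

[HCO3⁻] = 1.88 mmol/kg

α₁ = 1 / (1 + [H⁺]/K1 + K2/[H⁺]) = 1 / (1 + 10^-1.62 + 10^-1.62)
   = 1 / (1 + 0.023988 + 0.023988) = 1/1.0480 = 0.9542
[HCO3⁻] = α₁ × DIC = 0.9542 × 1.97 = 1.88 mmol/kg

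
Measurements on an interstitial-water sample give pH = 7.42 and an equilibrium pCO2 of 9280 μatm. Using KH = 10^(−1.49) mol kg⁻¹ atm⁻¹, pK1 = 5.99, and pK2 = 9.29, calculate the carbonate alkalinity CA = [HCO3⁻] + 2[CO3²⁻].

[CO2*] = KH · pCO2 = 10^(−1.49) × 9280×10^-6 = 3.003×10^-4 mol/kg
α₀ = 1/(1 + K1/[H⁺] + K1K2/[H⁺]²) = 1/(1 + 10^+1.43 + 10^-0.44) = 0.03536
DIC = [CO2*]/α₀ = 3.003×10^-4 / 0.03536 = 8.492 mmol/kg
CA = (α₁ + 2α₂)·DIC = (0.9518 + 2×0.01284) × 8.492 = 8.30 mmol/kg

CA = 8.30 mmol/kg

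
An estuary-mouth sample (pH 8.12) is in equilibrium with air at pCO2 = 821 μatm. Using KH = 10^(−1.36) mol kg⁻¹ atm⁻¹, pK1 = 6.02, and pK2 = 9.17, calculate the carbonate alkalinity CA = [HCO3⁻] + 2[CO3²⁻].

CA = 5.32 mmol/kg

[CO2*] = KH · pCO2 = 10^(−1.36) × 821×10^-6 = 3.584×10^-5 mol/kg
α₀ = 1/(1 + K1/[H⁺] + K1K2/[H⁺]²) = 1/(1 + 10^+2.10 + 10^+1.05) = 0.007240
DIC = [CO2*]/α₀ = 3.584×10^-5 / 0.007240 = 4.950 mmol/kg
CA = (α₁ + 2α₂)·DIC = (0.9115 + 2×0.08124) × 4.950 = 5.32 mmol/kg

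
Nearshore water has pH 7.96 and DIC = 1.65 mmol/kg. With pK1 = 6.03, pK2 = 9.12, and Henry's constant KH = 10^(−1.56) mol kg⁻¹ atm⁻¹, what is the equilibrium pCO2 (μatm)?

pCO2 = 651 μatm

α₀ = 1 / (1 + K1/[H⁺] + K1K2/[H⁺]²) = 1 / (1 + 10^+1.93 + 10^+0.77)
   = 1 / (1 + 85.114 + 5.8884) = 1/92.002 = 0.01087
[CO2*] = α₀ × DIC = 0.01087 × 1.65 = 0.01793 mmol/kg = 17.93 μmol/kg
pCO2 = [CO2*]/KH = 1.793×10^-5 / 2.754×10^-2 = 651 μatm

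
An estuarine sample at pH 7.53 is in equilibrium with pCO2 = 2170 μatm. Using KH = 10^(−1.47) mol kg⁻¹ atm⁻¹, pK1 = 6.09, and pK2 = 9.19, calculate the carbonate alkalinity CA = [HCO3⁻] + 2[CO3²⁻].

CA = 2.11 mmol/kg

[CO2*] = KH · pCO2 = 10^(−1.47) × 2170×10^-6 = 7.353×10^-5 mol/kg
α₀ = 1/(1 + K1/[H⁺] + K1K2/[H⁺]²) = 1/(1 + 10^+1.44 + 10^-0.22) = 0.03431
DIC = [CO2*]/α₀ = 7.353×10^-5 / 0.03431 = 2.143 mmol/kg
CA = (α₁ + 2α₂)·DIC = (0.9450 + 2×0.02067) × 2.143 = 2.11 mmol/kg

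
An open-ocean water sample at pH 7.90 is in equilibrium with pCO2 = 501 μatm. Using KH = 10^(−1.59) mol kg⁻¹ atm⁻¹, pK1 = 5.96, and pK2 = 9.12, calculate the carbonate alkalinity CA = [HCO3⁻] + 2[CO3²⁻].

[CO2*] = KH · pCO2 = 10^(−1.59) × 501×10^-6 = 1.288×10^-5 mol/kg
α₀ = 1/(1 + K1/[H⁺] + K1K2/[H⁺]²) = 1/(1 + 10^+1.94 + 10^+0.72) = 0.01071
DIC = [CO2*]/α₀ = 1.288×10^-5 / 0.01071 = 1.202 mmol/kg
CA = (α₁ + 2α₂)·DIC = (0.9331 + 2×0.05622) × 1.202 = 1.26 mmol/kg

CA = 1.26 mmol/kg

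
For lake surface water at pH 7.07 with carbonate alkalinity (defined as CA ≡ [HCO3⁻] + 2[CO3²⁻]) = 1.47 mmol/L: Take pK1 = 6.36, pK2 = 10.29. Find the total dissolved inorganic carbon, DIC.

DIC = 1.76 mmol/L

CA = [HCO3⁻] + 2[CO3²⁻] = (α₁ + 2α₂)·DIC
At pH 7.07: [H⁺]/K1 = 10^-0.71 = 0.19498, K2/[H⁺] = 10^-3.22 = 0.00060256
α₁ = 1/(1 + 0.19498 + 0.00060256) = 1/1.1956 = 0.8364; α₂ = α₁·K2/[H⁺] = 0.0005040
α₁ + 2α₂ = 0.8374
DIC = CA / (α₁ + 2α₂) = 1.47 / 0.8374 = 1.76 mmol/L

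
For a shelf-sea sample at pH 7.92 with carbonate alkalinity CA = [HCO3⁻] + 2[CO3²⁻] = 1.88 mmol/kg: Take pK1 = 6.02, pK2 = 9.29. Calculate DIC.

DIC = 1.83 mmol/kg

CA = [HCO3⁻] + 2[CO3²⁻] = (α₁ + 2α₂)·DIC
At pH 7.92: [H⁺]/K1 = 10^-1.90 = 0.012589, K2/[H⁺] = 10^-1.37 = 0.042658
α₁ = 1/(1 + 0.012589 + 0.042658) = 1/1.0552 = 0.9476; α₂ = α₁·K2/[H⁺] = 0.04042
α₁ + 2α₂ = 1.0285
DIC = CA / (α₁ + 2α₂) = 1.88 / 1.0285 = 1.83 mmol/kg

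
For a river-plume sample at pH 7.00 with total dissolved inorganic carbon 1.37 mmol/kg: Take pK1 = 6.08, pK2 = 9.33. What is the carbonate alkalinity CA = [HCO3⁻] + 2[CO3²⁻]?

CA = [HCO3⁻] + 2[CO3²⁻] = (α₁ + 2α₂)·DIC
At pH 7.00: [H⁺]/K1 = 10^-0.92 = 0.12023, K2/[H⁺] = 10^-2.33 = 0.0046774
α₁ = 1/(1 + 0.12023 + 0.0046774) = 1/1.1249 = 0.8890; α₂ = α₁·K2/[H⁺] = 0.004158
α₁ + 2α₂ = 0.8973
CA = 0.8973 × 1.37 = 1.23 mmol/kg

CA = 1.23 mmol/kg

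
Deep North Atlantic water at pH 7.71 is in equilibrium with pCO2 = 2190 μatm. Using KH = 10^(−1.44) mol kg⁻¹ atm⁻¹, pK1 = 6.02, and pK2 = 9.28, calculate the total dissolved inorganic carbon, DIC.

[CO2*] = KH · pCO2 = 10^(−1.44) × 2190×10^-6 = 7.951×10^-5 mol/kg
α₀ = 1/(1 + K1/[H⁺] + K1K2/[H⁺]²) = 1/(1 + 10^+1.69 + 10^+0.12) = 0.01949
DIC = [CO2*]/α₀ = 7.951×10^-5 / 0.01949 = 4.08 mmol/kg

DIC = 4.08 mmol/kg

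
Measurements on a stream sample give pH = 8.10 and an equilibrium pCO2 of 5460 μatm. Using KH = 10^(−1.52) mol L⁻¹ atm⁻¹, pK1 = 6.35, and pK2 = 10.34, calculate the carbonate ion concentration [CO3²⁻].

[CO2*] = KH · pCO2 = 10^(−1.52) × 5460×10^-6 = 1.649×10^-4 mol/L
α₀ = 1/(1 + K1/[H⁺] + K1K2/[H⁺]²) = 1/(1 + 10^+1.75 + 10^-0.49) = 0.01737
DIC = [CO2*]/α₀ = 1.649×10^-4 / 0.01737 = 9.491 mmol/L
[CO3²⁻] = α₂·DIC; α₂ = 0.005622, so [CO3²⁻] = 0.005622 × 9.491 = 0.0534 mmol/L

[CO3²⁻] = 0.0534 mmol/L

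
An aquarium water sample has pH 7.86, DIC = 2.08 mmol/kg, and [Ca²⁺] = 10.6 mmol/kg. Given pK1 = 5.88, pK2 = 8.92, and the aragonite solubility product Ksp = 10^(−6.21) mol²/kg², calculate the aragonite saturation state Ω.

α₂ = 1 / (1 + [H⁺]/K2 + [H⁺]²/(K1K2)) = 1 / (1 + 10^+1.06 + 10^-0.92)
   = 1 / (1 + 11.482 + 0.12023) = 1/12.602 = 0.07935
[CO3²⁻] = α₂ × DIC = 0.07935 × 2.08 = 0.1651 mmol/kg
Ksp = 10^(−6.21) = 6.166×10^-7
Ω = [Ca²⁺][CO3²⁻]/Ksp = (10.6×10^-3)(1.651×10^-4) / 6.166×10^-7 = 2.84

Ω = 2.84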